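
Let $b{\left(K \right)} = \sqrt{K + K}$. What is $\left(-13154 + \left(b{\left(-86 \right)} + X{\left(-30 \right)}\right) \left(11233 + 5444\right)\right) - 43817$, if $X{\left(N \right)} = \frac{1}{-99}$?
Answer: $- \frac{628534}{11} + 33354 i \sqrt{43} \approx -57139.0 + 2.1872 \cdot 10^{5} i$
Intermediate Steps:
$b{\left(K \right)} = \sqrt{2} \sqrt{K}$ ($b{\left(K \right)} = \sqrt{2 K} = \sqrt{2} \sqrt{K}$)
$X{\left(N \right)} = - \frac{1}{99}$
$\left(-13154 + \left(b{\left(-86 \right)} + X{\left(-30 \right)}\right) \left(11233 + 5444\right)\right) - 43817 = \left(-13154 + \left(\sqrt{2} \sqrt{-86} - \frac{1}{99}\right) \left(11233 + 5444\right)\right) - 43817 = \left(-13154 + \left(\sqrt{2} i \sqrt{86} - \frac{1}{99}\right) 16677\right) - 43817 = \left(-13154 + \left(2 i \sqrt{43} - \frac{1}{99}\right) 16677\right) - 43817 = \left(-13154 + \left(- \frac{1}{99} + 2 i \sqrt{43}\right) 16677\right) - 43817 = \left(-13154 - \left(\frac{1853}{11} - 33354 i \sqrt{43}\right)\right) - 43817 = \left(- \frac{146547}{11} + 33354 i \sqrt{43}\right) - 43817 = - \frac{628534}{11} + 33354 i \sqrt{43}$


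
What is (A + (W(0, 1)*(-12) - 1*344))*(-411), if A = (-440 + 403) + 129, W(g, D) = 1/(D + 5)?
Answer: 104394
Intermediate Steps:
W(g, D) = 1/(5 + D)
A = 92 (A = -37 + 129 = 92)
(A + (W(0, 1)*(-12) - 1*344))*(-411) = (92 + (-12/(5 + 1) - 1*344))*(-411) = (92 + (-12/6 - 344))*(-411) = (92 + ((⅙)*(-12) - 344))*(-411) = (92 + (-2 - 344))*(-411) = (92 - 346)*(-411) = -254*(-411) = 104394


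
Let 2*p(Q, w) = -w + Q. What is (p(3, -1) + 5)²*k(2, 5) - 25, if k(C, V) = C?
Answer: 73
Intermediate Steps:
p(Q, w) = Q/2 - w/2 (p(Q, w) = (-w + Q)/2 = (Q - w)/2 = Q/2 - w/2)
(p(3, -1) + 5)²*k(2, 5) - 25 = (((½)*3 - ½*(-1)) + 5)²*2 - 25 = ((3/2 + ½) + 5)²*2 - 25 = (2 + 5)²*2 - 25 = 7²*2 - 25 = 49*2 - 25 = 98 - 25 = 73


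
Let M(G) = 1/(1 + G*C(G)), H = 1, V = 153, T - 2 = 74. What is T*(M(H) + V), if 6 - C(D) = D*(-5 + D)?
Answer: 127984/11 ≈ 11635.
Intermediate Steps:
T = 76 (T = 2 + 74 = 76)
C(D) = 6 - D*(-5 + D)
M(G) = 1/(1 + G*(6 - G² + 5*G))
T*(M(H) + V) = 76*(1/(1 + 1*(6 - 1*1² + 5*1)) + 153) = 76*(1/(1 + 1*(6 - 1*1 + 5)) + 153) = 76*(1/(1 + 1*(6 - 1 + 5)) + 153) = 76*(1/(1 + 1*10) + 153) = 76*(1/(1 + 10) + 153) = 76*(1/11 + 153) = 76*(1684/11) = 127984/11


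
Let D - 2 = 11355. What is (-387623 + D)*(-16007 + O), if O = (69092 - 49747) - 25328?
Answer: 8274089340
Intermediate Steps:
D = 11357 (D = 2 + 11355 = 11357)
O = -5983 (O = 19345 - 25328 = -5983)
(-387623 + D)*(-16007 + O) = (-387623 + 11357)*(-16007 - 5983) = -376266*(-21990) = 8274089340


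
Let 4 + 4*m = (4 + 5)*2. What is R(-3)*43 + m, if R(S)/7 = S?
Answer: -1799/2 ≈ -899.50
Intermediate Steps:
R(S) = 7*S
m = 7/2 (m = -1 + ((4 + 5)*2)/4 = -1 + (9*2)/4 = -1 + (¼)*18 = -1 + 9/2 = 7/2 ≈ 3.5000)
R(-3)*43 + m = (7*(-3))*43 + 7/2 = -21*43 + 7/2 = -903 + 7/2 = -1799/2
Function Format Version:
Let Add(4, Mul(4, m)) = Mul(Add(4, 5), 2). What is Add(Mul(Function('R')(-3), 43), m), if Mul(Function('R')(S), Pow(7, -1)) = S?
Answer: Rational(-1799, 2) ≈ -899.50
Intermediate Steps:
Function('R')(S) = Mul(7, S)
m = Rational(7, 2) (m = Add(-1, Mul(Rational(1, 4), Mul(Add(4, 5), 2))) = Add(-1, Mul(Rational(1, 4), Mul(9, 2))) = Add(-1, Mul(Rational(1, 4), 18)) = Add(-1, Rational(9, 2)) = Rational(7, 2) ≈ 3.5000)
Add(Mul(Function('R')(-3), 43), m) = Add(Mul(Mul(7, -3), 43), Rational(7, 2)) = Add(Mul(-21, 43), Rational(7, 2)) = Add(-903, Rational(7, 2)) = Rational(-1799, 2)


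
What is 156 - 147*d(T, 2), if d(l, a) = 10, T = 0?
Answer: -1314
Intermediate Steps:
156 - 147*d(T, 2) = 156 - 147*10 = 156 - 1470 = -1314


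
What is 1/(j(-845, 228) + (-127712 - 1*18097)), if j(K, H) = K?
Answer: -1/146654 ≈ -6.8188e-6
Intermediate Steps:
1/(j(-845, 228) + (-127712 - 1*18097)) = 1/(-845 + (-127712 - 1*18097)) = 1/(-845 + (-127712 - 18097)) = 1/(-845 - 145809) = 1/(-146654) = -1/146654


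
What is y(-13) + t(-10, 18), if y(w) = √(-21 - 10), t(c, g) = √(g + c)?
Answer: 2*√2 + I*√31 ≈ 2.8284 + 5.5678*I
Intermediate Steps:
t(c, g) = √(c + g)
y(w) = I*√31 (y(w) = √(-31) = I*√31)
y(-13) + t(-10, 18) = I*√31 + √(-10 + 18) = I*√31 + √8 = I*√31 + 2*√2 = 2*√2 + I*√31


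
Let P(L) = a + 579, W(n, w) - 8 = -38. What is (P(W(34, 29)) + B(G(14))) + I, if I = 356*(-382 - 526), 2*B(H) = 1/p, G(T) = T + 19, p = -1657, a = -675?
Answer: -1071562017/3314 ≈ -3.2334e+5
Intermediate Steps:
W(n, w) = -30 (W(n, w) = 8 - 38 = -30)
G(T) = 19 + T
B(H) = -1/3314 (B(H) = (1/2)/(-1657) = (1/2)*(-1/1657) = -1/3314)
P(L) = -96 (P(L) = -675 + 579 = -96)
I = -323248 (I = 356*(-908) = -323248)
(P(W(34, 29)) + B(G(14))) + I = (-96 - 1/3314) - 323248 = -318145/3314 - 323248 = -1071562017/3314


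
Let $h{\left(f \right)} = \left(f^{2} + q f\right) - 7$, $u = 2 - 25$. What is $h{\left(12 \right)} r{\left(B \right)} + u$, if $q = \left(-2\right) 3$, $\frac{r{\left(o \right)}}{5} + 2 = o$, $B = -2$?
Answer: $-1323$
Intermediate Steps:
$r{\left(o \right)} = -10 + 5 o$
$q = -6$
$u = -23$ ($u = 2 - 25 = -23$)
$h{\left(f \right)} = -7 + f^{2} - 6 f$ ($h{\left(f \right)} = \left(f^{2} - 6 f\right) - 7 = -7 + f^{2} - 6 f$)
$h{\left(12 \right)} r{\left(B \right)} + u = \left(-7 + 12^{2} - 72\right) \left(-10 + 5 \left(-2\right)\right) - 23 = \left(-7 + 144 - 72\right) \left(-10 - 10\right) - 23 = 65 \left(-20\right) - 23 = -1300 - 23 = -1323$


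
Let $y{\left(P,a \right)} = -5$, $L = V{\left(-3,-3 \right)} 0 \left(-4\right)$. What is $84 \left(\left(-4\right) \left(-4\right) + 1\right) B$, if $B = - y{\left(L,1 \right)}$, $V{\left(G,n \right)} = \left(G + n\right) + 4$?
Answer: $7140$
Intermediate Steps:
$V{\left(G,n \right)} = 4 + G + n$
$L = 0$ ($L = \left(4 - 3 - 3\right) 0 \left(-4\right) = \left(-2\right) 0 \left(-4\right) = 0 \left(-4\right) = 0$)
$B = 5$ ($B = \left(-1\right) \left(-5\right) = 5$)
$84 \left(\left(-4\right) \left(-4\right) + 1\right) B = 84 \left(\left(-4\right) \left(-4\right) + 1\right) 5 = 84 \left(16 + 1\right) 5 = 84 \cdot 17 \cdot 5 = 84 \cdot 85 = 7140$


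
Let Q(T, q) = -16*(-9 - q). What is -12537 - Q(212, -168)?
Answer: -9993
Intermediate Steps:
Q(T, q) = 144 + 16*q
-12537 - Q(212, -168) = -12537 - (144 + 16*(-168)) = -12537 - (144 - 2688) = -12537 - 1*(-2544) = -12537 + 2544 = -9993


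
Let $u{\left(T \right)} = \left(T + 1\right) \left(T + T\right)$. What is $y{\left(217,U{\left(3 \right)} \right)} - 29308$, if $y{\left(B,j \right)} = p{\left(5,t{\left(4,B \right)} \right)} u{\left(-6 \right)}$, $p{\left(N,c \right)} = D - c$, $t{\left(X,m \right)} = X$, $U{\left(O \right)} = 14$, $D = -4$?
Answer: $-29788$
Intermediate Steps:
$u{\left(T \right)} = 2 T \left(1 + T\right)$ ($u{\left(T \right)} = \left(1 + T\right) 2 T = 2 T \left(1 + T\right)$)
$p{\left(N,c \right)} = -4 - c$
$y{\left(B,j \right)} = -480$ ($y{\left(B,j \right)} = \left(-4 - 4\right) 2 \left(-6\right) \left(1 - 6\right) = \left(-4 - 4\right) 2 \left(-6\right) \left(-5\right) = \left(-8\right) 60 = -480$)
$y{\left(217,U{\left(3 \right)} \right)} - 29308 = -480 - 29308 = -29788$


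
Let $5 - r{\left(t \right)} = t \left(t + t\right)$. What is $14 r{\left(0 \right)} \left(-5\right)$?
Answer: $-350$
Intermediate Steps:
$r{\left(t \right)} = 5 - 2 t^{2}$ ($r{\left(t \right)} = 5 - t \left(t + t\right) = 5 - t 2 t = 5 - 2 t^{2}$)
$14 r{\left(0 \right)} \left(-5\right) = 14 \left(5 - 2 \cdot 0^{2}\right) \left(-5\right) = 14 \left(5 - 0\right) \left(-5\right) = 14 \left(5 + 0\right) \left(-5\right) = 14 \cdot 5 \left(-5\right) = 70 \left(-5\right) = -350$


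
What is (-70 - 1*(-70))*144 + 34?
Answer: 34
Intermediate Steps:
(-70 - 1*(-70))*144 + 34 = (-70 + 70)*144 + 34 = 0*144 + 34 = 0 + 34 = 34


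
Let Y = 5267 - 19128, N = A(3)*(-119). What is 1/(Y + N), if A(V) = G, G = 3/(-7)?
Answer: -1/13810 ≈ -7.2411e-5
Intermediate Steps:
G = -3/7 (G = 3*(-⅐) = -3/7 ≈ -0.42857)
A(V) = -3/7
N = 51 (N = -3/7*(-119) = 51)
Y = -13861
1/(Y + N) = 1/(-13861 + 51) = 1/(-13810) = -1/13810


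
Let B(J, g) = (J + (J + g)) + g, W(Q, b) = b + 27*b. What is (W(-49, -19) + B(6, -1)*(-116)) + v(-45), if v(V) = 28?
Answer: -1664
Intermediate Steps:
W(Q, b) = 28*b
B(J, g) = 2*J + 2*g (B(J, g) = (g + 2*J) + g = 2*J + 2*g)
(W(-49, -19) + B(6, -1)*(-116)) + v(-45) = (28*(-19) + (2*6 + 2*(-1))*(-116)) + 28 = (-532 + (12 - 2)*(-116)) + 28 = (-532 + 10*(-116)) + 28 = (-532 - 1160) + 28 = -1692 + 28 = -1664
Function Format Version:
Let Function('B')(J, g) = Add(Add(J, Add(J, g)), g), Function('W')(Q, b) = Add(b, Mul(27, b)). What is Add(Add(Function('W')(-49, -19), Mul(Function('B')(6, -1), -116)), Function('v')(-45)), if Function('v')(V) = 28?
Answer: -1664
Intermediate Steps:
Function('W')(Q, b) = Mul(28, b)
Function('B')(J, g) = Add(Mul(2, J), Mul(2, g)) (Function('B')(J, g) = Add(Add(g, Mul(2, J)), g) = Add(Mul(2, J), Mul(2, g)))
Add(Add(Function('W')(-49, -19), Mul(Function('B')(6, -1), -116)), Function('v')(-45)) = Add(Add(Mul(28, -19), Mul(Add(Mul(2, 6), Mul(2, -1)), -116)), 28) = Add(Add(-532, Mul(Add(12, -2), -116)), 28) = Add(Add(-532, Mul(10, -116)), 28) = Add(Add(-532, -1160), 28) = Add(-1692, 28) = -1664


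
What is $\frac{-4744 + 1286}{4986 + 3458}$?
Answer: $- \frac{1729}{4222} \approx -0.40952$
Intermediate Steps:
$\frac{-4744 + 1286}{4986 + 3458} = - \frac{3458}{8444} = \left(-3458\right) \frac{1}{8444} = - \frac{1729}{4222}$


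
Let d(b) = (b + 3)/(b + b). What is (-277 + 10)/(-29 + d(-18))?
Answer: 3204/343 ≈ 9.3411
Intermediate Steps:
d(b) = (3 + b)/(2*b) (d(b) = (3 + b)/((2*b)) = (3 + b)*(1/(2*b)) = (3 + b)/(2*b))
(-277 + 10)/(-29 + d(-18)) = (-277 + 10)/(-29 + (½)*(3 - 18)/(-18)) = -267/(-29 + (½)*(-1/18)*(-15)) = -267/(-29 + 5/12) = -267/(-343/12) = -267*(-12/343) = 3204/343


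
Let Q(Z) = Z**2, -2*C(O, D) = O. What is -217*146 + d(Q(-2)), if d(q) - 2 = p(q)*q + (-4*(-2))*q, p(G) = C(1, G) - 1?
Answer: -31654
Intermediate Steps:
C(O, D) = -O/2
p(G) = -3/2 (p(G) = -1/2*1 - 1 = -1/2 - 1 = -3/2)
d(q) = 2 + 13*q/2 (d(q) = 2 + (-3*q/2 + (-4*(-2))*q) = 2 + (-3*q/2 + 8*q) = 2 + 13*q/2)
-217*146 + d(Q(-2)) = -217*146 + (2 + (13/2)*(-2)**2) = -31682 + (2 + (13/2)*4) = -31682 + (2 + 26) = -31682 + 28 = -31654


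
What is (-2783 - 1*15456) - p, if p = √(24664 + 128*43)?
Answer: -18239 - 6*√838 ≈ -18413.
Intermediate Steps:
p = 6*√838 (p = √(24664 + 5504) = √30168 = 6*√838 ≈ 173.69)
(-2783 - 1*15456) - p = (-2783 - 1*15456) - 6*√838 = (-2783 - 15456) - 6*√838 = -18239 - 6*√838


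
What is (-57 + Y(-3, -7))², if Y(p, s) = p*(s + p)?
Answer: 729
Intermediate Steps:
Y(p, s) = p*(p + s)
(-57 + Y(-3, -7))² = (-57 - 3*(-3 - 7))² = (-57 - 3*(-10))² = (-57 + 30)² = (-27)² = 729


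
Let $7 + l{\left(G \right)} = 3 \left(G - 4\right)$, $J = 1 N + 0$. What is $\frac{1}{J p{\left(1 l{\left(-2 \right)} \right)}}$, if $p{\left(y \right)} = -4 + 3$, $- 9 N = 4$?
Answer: $\frac{9}{4} \approx 2.25$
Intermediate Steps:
$N = - \frac{4}{9}$ ($N = \left(- \frac{1}{9}\right) 4 = - \frac{4}{9} \approx -0.44444$)
$J = - \frac{4}{9}$ ($J = 1 \left(- \frac{4}{9}\right) + 0 = - \frac{4}{9} + 0 = - \frac{4}{9} \approx -0.44444$)
$l{\left(G \right)} = -19 + 3 G$ ($l{\left(G \right)} = -7 + 3 \left(G - 4\right) = -7 + 3 \left(-4 + G\right) = -7 + \left(-12 + 3 G\right) = -19 + 3 G$)
$p{\left(y \right)} = -1$
$\frac{1}{J p{\left(1 l{\left(-2 \right)} \right)}} = \frac{1}{\left(- \frac{4}{9}\right) \left(-1\right)} = \frac{1}{\frac{4}{9}} = \frac{9}{4}$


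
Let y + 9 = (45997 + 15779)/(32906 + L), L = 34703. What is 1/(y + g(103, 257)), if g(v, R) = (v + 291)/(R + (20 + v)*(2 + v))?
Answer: -445272874/3587280157 ≈ -0.12413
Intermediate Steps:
g(v, R) = (291 + v)/(R + (2 + v)*(20 + v))
y = -546705/67609 (y = -9 + (45997 + 15779)/(32906 + 34703) = -9 + 61776/67609 = -546705/67609 ≈ -8.0863)
1/(y + g(103, 257)) = 1/(-546705/67609 + (291 + 103)/(40 + 257 + 103² + 22*103)) = 1/(-546705/67609 + 394/(40 + 257 + 10609 + 2266)) = 1/(-546705/67609 + 394/13172) = 1/(-546705/67609 + (1/13172)*394) = 1/(-546705/67609 + 197/6586) = 1/(-3587280157/445272874) = -445272874/3587280157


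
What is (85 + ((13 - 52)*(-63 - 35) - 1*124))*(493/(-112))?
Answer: -1865019/112 ≈ -16652.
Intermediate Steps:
(85 + ((13 - 52)*(-63 - 35) - 1*124))*(493/(-112)) = (85 + (-39*(-98) - 124))*(493*(-1/112)) = (85 + (3822 - 124))*(-493/112) = (85 + 3698)*(-493/112) = 3783*(-493/112) = -1865019/112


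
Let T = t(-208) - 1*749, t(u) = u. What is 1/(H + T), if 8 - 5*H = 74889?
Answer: -5/79666 ≈ -6.2762e-5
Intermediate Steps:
H = -74881/5 (H = 8/5 - ⅕*74889 = 8/5 - 74889/5 = -74881/5 ≈ -14976.)
T = -957 (T = -208 - 1*749 = -208 - 749 = -957)
1/(H + T) = 1/(-74881/5 - 957) = 1/(-79666/5) = -5/79666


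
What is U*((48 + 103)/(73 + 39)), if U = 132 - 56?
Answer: 2869/28 ≈ 102.46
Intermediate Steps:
U = 76
U*((48 + 103)/(73 + 39)) = 76*((48 + 103)/(73 + 39)) = 76*(151/112) = 2869/28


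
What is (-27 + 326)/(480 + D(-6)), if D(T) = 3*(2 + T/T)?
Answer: 299/489 ≈ 0.61145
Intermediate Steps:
D(T) = 9 (D(T) = 3*(2 + 1) = 3*3 = 9)
(-27 + 326)/(480 + D(-6)) = (-27 + 326)/(480 + 9) = 299/489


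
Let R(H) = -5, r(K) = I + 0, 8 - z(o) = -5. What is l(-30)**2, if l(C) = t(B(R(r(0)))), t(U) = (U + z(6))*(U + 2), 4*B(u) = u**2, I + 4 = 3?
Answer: 6456681/256 ≈ 25221.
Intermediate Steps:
I = -1 (I = -4 + 3 = -1)
z(o) = 13 (z(o) = 8 - 1*(-5) = 8 + 5 = 13)
r(K) = -1 (r(K) = -1 + 0 = -1)
B(u) = u**2/4
t(U) = (2 + U)*(13 + U) (t(U) = (U + 13)*(U + 2) = (13 + U)*(2 + U) = (2 + U)*(13 + U))
l(C) = 2541/16 (l(C) = 26 + ((1/4)*(-5)**2)**2 + 15*((1/4)*(-5)**2) = 26 + ((1/4)*25)**2 + 15*((1/4)*25) = 26 + (25/4)**2 + 15*(25/4) = 26 + 625/16 + 375/4 = 2541/16)
l(-30)**2 = (2541/16)**2 = 6456681/256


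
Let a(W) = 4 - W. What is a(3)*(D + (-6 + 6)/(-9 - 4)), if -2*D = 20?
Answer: -10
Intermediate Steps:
D = -10 (D = -½*20 = -10)
a(3)*(D + (-6 + 6)/(-9 - 4)) = (4 - 1*3)*(-10 + (-6 + 6)/(-9 - 4)) = (4 - 3)*(-10 + 0/(-13)) = 1*(-10 + 0*(-1/13)) = 1*(-10 + 0) = 1*(-10) = -10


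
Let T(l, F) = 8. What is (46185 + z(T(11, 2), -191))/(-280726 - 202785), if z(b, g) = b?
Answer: -6599/69073 ≈ -0.095537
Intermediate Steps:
(46185 + z(T(11, 2), -191))/(-280726 - 202785) = (46185 + 8)/(-280726 - 202785) = 46193/(-483511) = 46193*(-1/483511) = -6599/69073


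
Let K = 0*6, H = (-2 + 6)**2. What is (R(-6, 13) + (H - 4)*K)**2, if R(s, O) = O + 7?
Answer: 400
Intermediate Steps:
R(s, O) = 7 + O
H = 16 (H = 4**2 = 16)
K = 0
(R(-6, 13) + (H - 4)*K)**2 = ((7 + 13) + (16 - 4)*0)**2 = (20 + 12*0)**2 = (20 + 0)**2 = 20**2 = 400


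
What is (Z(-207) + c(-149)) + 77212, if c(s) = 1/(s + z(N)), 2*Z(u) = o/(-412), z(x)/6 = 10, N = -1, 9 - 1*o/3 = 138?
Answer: 5662452851/73336 ≈ 77213.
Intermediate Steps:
o = -387 (o = 27 - 3*138 = 27 - 414 = -387)
z(x) = 60 (z(x) = 6*10 = 60)
Z(u) = 387/824 (Z(u) = (-387/(-412))/2 = (-387*(-1/412))/2 = (1/2)*(387/412) = 387/824)
c(s) = 1/(60 + s) (c(s) = 1/(s + 60) = 1/(60 + s))
(Z(-207) + c(-149)) + 77212 = (387/824 + 1/(60 - 149)) + 77212 = (387/824 + 1/(-89)) + 77212 = (387/824 - 1/89) + 77212 = 33619/73336 + 77212 = 5662452851/73336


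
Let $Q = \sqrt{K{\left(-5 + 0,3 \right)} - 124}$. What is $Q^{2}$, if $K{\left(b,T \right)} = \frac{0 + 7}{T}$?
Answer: $- \frac{365}{3} \approx -121.67$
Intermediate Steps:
$K{\left(b,T \right)} = \frac{7}{T}$
$Q = \frac{i \sqrt{1095}}{3}$ ($Q = \sqrt{\frac{7}{3} - 124} = \sqrt{- \frac{365}{3}} = \frac{i \sqrt{1095}}{3} \approx 11.03 i$)
$Q^{2} = \left(\frac{i \sqrt{1095}}{3}\right)^{2} = - \frac{365}{3}$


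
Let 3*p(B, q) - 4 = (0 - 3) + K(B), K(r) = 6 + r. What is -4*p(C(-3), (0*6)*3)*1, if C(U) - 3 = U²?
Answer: -76/3 ≈ -25.333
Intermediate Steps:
C(U) = 3 + U²
p(B, q) = 7/3 + B/3 (p(B, q) = 4/3 + ((0 - 3) + (6 + B))/3 = 4/3 + (-3 + (6 + B))/3 = 4/3 + (3 + B)/3 = 4/3 + (1 + B/3) = 7/3 + B/3)
-4*p(C(-3), (0*6)*3)*1 = -4*(7/3 + (3 + (-3)²)/3)*1 = -4*(7/3 + (3 + 9)/3)*1 = -4*(7/3 + (⅓)*12)*1 = -4*(7/3 + 4)*1 = -4*19/3*1 = -76/3*1 = -76/3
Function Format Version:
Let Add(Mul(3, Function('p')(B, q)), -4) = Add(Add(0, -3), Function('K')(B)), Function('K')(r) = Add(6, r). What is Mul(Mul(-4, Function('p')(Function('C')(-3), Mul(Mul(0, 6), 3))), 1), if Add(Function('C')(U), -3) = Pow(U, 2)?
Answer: Rational(-76, 3) ≈ -25.333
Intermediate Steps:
Function('C')(U) = Add(3, Pow(U, 2))
Function('p')(B, q) = Add(Rational(7, 3), Mul(Rational(1, 3), B)) (Function('p')(B, q) = Add(Rational(4, 3), Mul(Rational(1, 3), Add(Add(0, -3), Add(6, B)))) = Add(Rational(4, 3), Mul(Rational(1, 3), Add(-3, Add(6, B)))) = Add(Rational(4, 3), Mul(Rational(1, 3), Add(3, B))) = Add(Rational(4, 3), Add(1, Mul(Rational(1, 3), B))) = Add(Rational(7, 3), Mul(Rational(1, 3), B)))
Mul(Mul(-4, Function('p')(Function('C')(-3), Mul(Mul(0, 6), 3))), 1) = Mul(Mul(-4, Add(Rational(7, 3), Mul(Rational(1, 3), Add(3, Pow(-3, 2))))), 1) = Mul(Mul(-4, Add(Rational(7, 3), Mul(Rational(1, 3), Add(3, 9)))), 1) = Mul(Mul(-4, Add(Rational(7, 3), Mul(Rational(1, 3), 12))), 1) = Mul(Mul(-4, Add(Rational(7, 3), 4)), 1) = Mul(Mul(-4, Rational(19, 3)), 1) = Mul(Rational(-76, 3), 1) = Rational(-76, 3)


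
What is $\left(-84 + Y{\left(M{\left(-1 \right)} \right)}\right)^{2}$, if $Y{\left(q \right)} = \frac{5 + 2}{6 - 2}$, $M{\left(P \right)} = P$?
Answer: $\frac{108241}{16} \approx 6765.1$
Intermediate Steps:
$Y{\left(q \right)} = \frac{7}{4}$
$\left(-84 + Y{\left(M{\left(-1 \right)} \right)}\right)^{2} = \left(-84 + \frac{7}{4}\right)^{2} = \left(- \frac{329}{4}\right)^{2} = \frac{108241}{16}$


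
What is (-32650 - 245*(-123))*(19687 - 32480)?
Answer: 32174395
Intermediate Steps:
(-32650 - 245*(-123))*(19687 - 32480) = (-32650 + 30135)*(-12793) = -2515*(-12793) = 32174395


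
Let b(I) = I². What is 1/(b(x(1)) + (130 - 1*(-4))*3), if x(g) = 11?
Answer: 1/523 ≈ 0.0019120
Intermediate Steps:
1/(b(x(1)) + (130 - 1*(-4))*3) = 1/(11² + (130 - 1*(-4))*3) = 1/(121 + (130 + 4)*3) = 1/(121 + 134*3) = 1/(121 + 402) = 1/523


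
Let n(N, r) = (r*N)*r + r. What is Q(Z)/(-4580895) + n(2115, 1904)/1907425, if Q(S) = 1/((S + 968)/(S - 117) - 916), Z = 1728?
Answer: 689811279732202729121/171606365938192900 ≈ 4019.7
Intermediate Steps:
Q(S) = 1/(-916 + (968 + S)/(-117 + S)) (Q(S) = 1/((968 + S)/(-117 + S) - 916) = 1/(-916 + (968 + S)/(-117 + S)))
n(N, r) = r + N*r² (n(N, r) = (N*r)*r + r = N*r² + r = r + N*r²)
Q(Z)/(-4580895) + n(2115, 1904)/1907425 = ((117 - 1*1728)/(5*(-21628 + 183*1728)))/(-4580895) + (1904*(1 + 2115*1904))/1907425 = ((117 - 1728)/(5*(-21628 + 316224)))*(-1/4580895) + (1904*(1 + 4026960))*(1/1907425) = ((⅕)*(-1611)/294596)*(-1/4580895) + (1904*4026961)*(1/1907425) = ((⅕)*(1/294596)*(-1611))*(-1/4580895) + 7667333744*(1/1907425) = -1611/1472980*(-1/4580895) + 7667333744/1907425 = 537/2249188905700 + 7667333744/1907425 = 689811279732202729121/171606365938192900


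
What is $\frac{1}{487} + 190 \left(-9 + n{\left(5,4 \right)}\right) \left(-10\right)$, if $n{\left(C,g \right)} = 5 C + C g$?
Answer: $- \frac{33310799}{487} \approx -68400.0$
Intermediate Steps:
$\frac{1}{487} + 190 \left(-9 + n{\left(5,4 \right)}\right) \left(-10\right) = \frac{1}{487} + 190 \left(-9 + 5 \left(5 + 4\right)\right) \left(-10\right) = \frac{1}{487} + 190 \left(-9 + 5 \cdot 9\right) \left(-10\right) = \frac{1}{487} + 190 \left(-9 + 45\right) \left(-10\right) = \frac{1}{487} + 190 \cdot 36 \left(-10\right) = \frac{1}{487} + 190 \left(-360\right) = \frac{1}{487} - 68400 = - \frac{33310799}{487}$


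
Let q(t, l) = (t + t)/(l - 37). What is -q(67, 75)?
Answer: -67/19 ≈ -3.5263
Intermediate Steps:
q(t, l) = 2*t/(-37 + l) (q(t, l) = (2*t)/(-37 + l) = 2*t/(-37 + l))
-q(67, 75) = -2*67/(-37 + 75) = -2*67/38 = -1*67/19 = -67/19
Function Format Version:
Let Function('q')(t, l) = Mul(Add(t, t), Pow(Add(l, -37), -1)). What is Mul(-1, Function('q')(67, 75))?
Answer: Rational(-67, 19) ≈ -3.5263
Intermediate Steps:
Function('q')(t, l) = Mul(2, t, Pow(Add(-37, l), -1)) (Function('q')(t, l) = Mul(Mul(2, t), Pow(Add(-37, l), -1)) = Mul(2, t, Pow(Add(-37, l), -1)))
Mul(-1, Function('q')(67, 75)) = Mul(-1, Mul(2, 67, Pow(Add(-37, 75), -1))) = Mul(-1, Mul(2, 67, Pow(38, -1))) = Mul(-1, Mul(2, 67, Rational(1, 38))) = Mul(-1, Rational(67, 19)) = Rational(-67, 19)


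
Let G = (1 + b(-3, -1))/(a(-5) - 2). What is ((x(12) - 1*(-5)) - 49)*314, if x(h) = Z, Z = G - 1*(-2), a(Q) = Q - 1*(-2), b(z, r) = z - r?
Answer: -65626/5 ≈ -13125.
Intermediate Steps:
a(Q) = 2 + Q (a(Q) = Q + 2 = 2 + Q)
G = ⅕ (G = (1 + (-3 - 1*(-1)))/((2 - 5) - 2) = (1 + (-3 + 1))/(-3 - 2) = (1 - 2)/(-5) = -1*(-⅕) = ⅕ ≈ 0.20000)
Z = 11/5 (Z = ⅕ - 1*(-2) = ⅕ + 2 = 11/5 ≈ 2.2000)
x(h) = 11/5
((x(12) - 1*(-5)) - 49)*314 = ((11/5 - 1*(-5)) - 49)*314 = ((11/5 + 5) - 49)*314 = (36/5 - 49)*314 = -209/5*314 = -65626/5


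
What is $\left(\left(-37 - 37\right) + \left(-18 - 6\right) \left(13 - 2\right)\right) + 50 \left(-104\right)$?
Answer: $-5538$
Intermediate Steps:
$\left(\left(-37 - 37\right) + \left(-18 - 6\right) \left(13 - 2\right)\right) + 50 \left(-104\right) = \left(-74 - 264\right) - 5200 = -338 - 5200 = -5538$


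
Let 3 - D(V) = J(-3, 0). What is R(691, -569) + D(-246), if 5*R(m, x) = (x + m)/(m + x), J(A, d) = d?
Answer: 16/5 ≈ 3.2000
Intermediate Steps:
D(V) = 3 (D(V) = 3 - 1*0 = 3 + 0 = 3)
R(m, x) = 1/5 (R(m, x) = ((x + m)/(m + x))/5 = ((m + x)/(m + x))/5 = (1/5)*1 = 1/5)
R(691, -569) + D(-246) = 1/5 + 3 = 16/5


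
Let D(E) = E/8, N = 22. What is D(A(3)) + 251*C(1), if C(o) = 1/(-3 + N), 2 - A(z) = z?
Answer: 1989/152 ≈ 13.086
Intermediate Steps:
A(z) = 2 - z
D(E) = E/8 (D(E) = E*(⅛) = E/8)
C(o) = 1/19 (C(o) = 1/(-3 + 22) = 1/19)
D(A(3)) + 251*C(1) = (2 - 1*3)/8 + 251*(1/19) = (2 - 3)/8 + 251/19 = (⅛)*(-1) + 251/19 = -⅛ + 251/19 = 1989/152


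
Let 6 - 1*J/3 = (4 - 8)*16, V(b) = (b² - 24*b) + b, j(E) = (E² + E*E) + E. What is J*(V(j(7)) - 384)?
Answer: 1727460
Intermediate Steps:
j(E) = E + 2*E² (j(E) = (E² + E²) + E = 2*E² + E = E + 2*E²)
V(b) = b² - 23*b
J = 210 (J = 18 - 3*(4 - 8)*16 = 18 - (-12)*16 = 18 - 3*(-64) = 18 + 192 = 210)
J*(V(j(7)) - 384) = 210*((7*(1 + 2*7))*(-23 + 7*(1 + 2*7)) - 384) = 210*((7*(1 + 14))*(-23 + 7*(1 + 14)) - 384) = 210*((7*15)*(-23 + 7*15) - 384) = 210*(105*(-23 + 105) - 384) = 210*(105*82 - 384) = 210*(8610 - 384) = 210*8226 = 1727460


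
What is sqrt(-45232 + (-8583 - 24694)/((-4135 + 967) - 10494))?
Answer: I*sqrt(938012134026)/4554 ≈ 212.67*I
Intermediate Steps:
sqrt(-45232 + (-8583 - 24694)/((-4135 + 967) - 10494)) = sqrt(-45232 - 33277/(-3168 - 10494)) = sqrt(-45232 - 33277/(-13662)) = sqrt(-45232 - 33277*(-1/13662)) = sqrt(-45232 + 33277/13662) = sqrt(-617926307/13662) = I*sqrt(938012134026)/4554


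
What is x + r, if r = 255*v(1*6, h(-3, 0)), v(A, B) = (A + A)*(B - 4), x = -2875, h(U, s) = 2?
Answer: -8995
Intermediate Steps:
v(A, B) = 2*A*(-4 + B) (v(A, B) = (2*A)*(-4 + B) = 2*A*(-4 + B))
r = -6120 (r = 255*(2*(1*6)*(-4 + 2)) = 255*(2*6*(-2)) = 255*(-24) = -6120)
x + r = -2875 - 6120 = -8995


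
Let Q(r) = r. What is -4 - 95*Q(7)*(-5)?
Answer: 3321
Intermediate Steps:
-4 - 95*Q(7)*(-5) = -4 - 665*(-5) = -4 - 95*(-35) = -4 + 3325 = 3321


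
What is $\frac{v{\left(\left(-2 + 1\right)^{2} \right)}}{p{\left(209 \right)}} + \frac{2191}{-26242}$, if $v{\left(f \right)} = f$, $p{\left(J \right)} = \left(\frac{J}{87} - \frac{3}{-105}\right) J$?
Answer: $- \frac{827402387}{10149211589} \approx -0.081524$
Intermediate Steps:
$p{\left(J \right)} = J \left(\frac{1}{35} + \frac{J}{87}\right)$ ($p{\left(J \right)} = \left(J \frac{1}{87} - - \frac{1}{35}\right) J = \left(\frac{J}{87} + \frac{1}{35}\right) J = \left(\frac{1}{35} + \frac{J}{87}\right) J = J \left(\frac{1}{35} + \frac{J}{87}\right)$)
$\frac{v{\left(\left(-2 + 1\right)^{2} \right)}}{p{\left(209 \right)}} + \frac{2191}{-26242} = \frac{\left(-2 + 1\right)^{2}}{\frac{1}{3045} \cdot 209 \left(87 + 35 \cdot 209\right)} + \frac{2191}{-26242} = \frac{\left(-1\right)^{2}}{\frac{1}{3045} \cdot 209 \left(87 + 7315\right)} + 2191 \left(- \frac{1}{26242}\right) = 1 \frac{1}{\frac{1}{3045} \cdot 209 \cdot 7402} - \frac{2191}{26242} = 1 \frac{1}{\frac{1547018}{3045}} - \frac{2191}{26242} = 1 \cdot \frac{3045}{1547018} - \frac{2191}{26242} = \frac{3045}{1547018} - \frac{2191}{26242} = - \frac{827402387}{10149211589}$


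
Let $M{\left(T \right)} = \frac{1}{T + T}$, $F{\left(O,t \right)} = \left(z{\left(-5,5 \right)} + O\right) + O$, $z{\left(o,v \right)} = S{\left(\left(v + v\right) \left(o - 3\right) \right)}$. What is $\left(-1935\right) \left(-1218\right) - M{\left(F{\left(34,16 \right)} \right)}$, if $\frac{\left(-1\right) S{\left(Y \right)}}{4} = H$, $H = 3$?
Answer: $\frac{263964959}{112} \approx 2.3568 \cdot 10^{6}$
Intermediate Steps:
$S{\left(Y \right)} = -12$ ($S{\left(Y \right)} = \left(-4\right) 3 = -12$)
$z{\left(o,v \right)} = -12$
$F{\left(O,t \right)} = -12 + 2 O$ ($F{\left(O,t \right)} = \left(-12 + O\right) + O = -12 + 2 O$)
$M{\left(T \right)} = \frac{1}{2 T}$
$\left(-1935\right) \left(-1218\right) - M{\left(F{\left(34,16 \right)} \right)} = \left(-1935\right) \left(-1218\right) - \frac{1}{2 \left(-12 + 2 \cdot 34\right)} = 2356830 - \frac{1}{2 \left(-12 + 68\right)} = 2356830 - \frac{1}{2 \cdot 56} = 2356830 - \frac{1}{2} \cdot \frac{1}{56} = 2356830 - \frac{1}{112} = \frac{263964959}{112}$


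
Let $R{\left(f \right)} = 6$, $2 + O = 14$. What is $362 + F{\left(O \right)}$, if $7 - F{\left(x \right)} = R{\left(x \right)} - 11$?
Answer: $374$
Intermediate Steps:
$O = 12$ ($O = -2 + 14 = 12$)
$F{\left(x \right)} = 12$ ($F{\left(x \right)} = 7 - \left(6 - 11\right) = 7 - -5 = 7 + 5 = 12$)
$362 + F{\left(O \right)} = 362 + 12 = 374$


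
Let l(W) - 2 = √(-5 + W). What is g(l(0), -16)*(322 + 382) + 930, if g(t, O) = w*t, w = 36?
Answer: 51618 + 25344*I*√5 ≈ 51618.0 + 56671.0*I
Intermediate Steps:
l(W) = 2 + √(-5 + W)
g(t, O) = 36*t
g(l(0), -16)*(322 + 382) + 930 = (36*(2 + √(-5 + 0)))*(322 + 382) + 930 = (36*(2 + √(-5)))*704 + 930 = (36*(2 + I*√5))*704 + 930 = (72 + 36*I*√5)*704 + 930 = (50688 + 25344*I*√5) + 930 = 51618 + 25344*I*√5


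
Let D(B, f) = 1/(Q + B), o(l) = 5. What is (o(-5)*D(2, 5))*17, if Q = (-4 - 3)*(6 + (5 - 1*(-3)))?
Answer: -85/96 ≈ -0.88542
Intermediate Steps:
Q = -98 (Q = -7*(6 + (5 + 3)) = -7*(6 + 8) = -7*14 = -98)
D(B, f) = 1/(-98 + B)
(o(-5)*D(2, 5))*17 = (5/(-98 + 2))*17 = (5/(-96))*17 = (5*(-1/96))*17 = -5/96*17 = -85/96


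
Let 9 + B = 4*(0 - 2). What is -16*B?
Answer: 272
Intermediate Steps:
B = -17 (B = -9 + 4*(0 - 2) = -9 + 4*(-2) = -9 - 8 = -17)
-16*B = -16*(-17) = 272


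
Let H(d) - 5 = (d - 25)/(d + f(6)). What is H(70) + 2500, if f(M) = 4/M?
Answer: 531195/212 ≈ 2505.6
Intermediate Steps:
H(d) = 5 + (-25 + d)/(⅔ + d) (H(d) = 5 + (d - 25)/(d + 4/6) = 5 + (-25 + d)/(d + 4*(⅙)) = 5 + (-25 + d)/(d + ⅔) = 5 + (-25 + d)/(⅔ + d))
H(70) + 2500 = (-65 + 18*70)/(2 + 3*70) + 2500 = (-65 + 1260)/(2 + 210) + 2500 = 1195/212 + 2500 = 531195/212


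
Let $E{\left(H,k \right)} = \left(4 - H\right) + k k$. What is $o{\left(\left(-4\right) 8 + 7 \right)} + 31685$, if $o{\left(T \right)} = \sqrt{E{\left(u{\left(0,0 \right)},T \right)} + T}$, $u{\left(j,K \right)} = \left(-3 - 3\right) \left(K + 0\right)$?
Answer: $31685 + 2 \sqrt{151} \approx 31710.0$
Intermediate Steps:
$u{\left(j,K \right)} = - 6 K$
$E{\left(H,k \right)} = 4 + k^{2} - H$ ($E{\left(H,k \right)} = \left(4 - H\right) + k^{2} = 4 + k^{2} - H$)
$o{\left(T \right)} = \sqrt{4 + T + T^{2}}$ ($o{\left(T \right)} = \sqrt{\left(4 + T^{2} - \left(-6\right) 0\right) + T} = \sqrt{\left(4 + T^{2} - 0\right) + T} = \sqrt{\left(4 + T^{2} + 0\right) + T} = \sqrt{\left(4 + T^{2}\right) + T} = \sqrt{4 + T + T^{2}}$)
$o{\left(\left(-4\right) 8 + 7 \right)} + 31685 = \sqrt{4 + \left(\left(-4\right) 8 + 7\right) + \left(\left(-4\right) 8 + 7\right)^{2}} + 31685 = \sqrt{4 + \left(-32 + 7\right) + \left(-32 + 7\right)^{2}} + 31685 = \sqrt{4 - 25 + \left(-25\right)^{2}} + 31685 = \sqrt{4 - 25 + 625} + 31685 = \sqrt{604} + 31685 = 2 \sqrt{151} + 31685 = 31685 + 2 \sqrt{151}$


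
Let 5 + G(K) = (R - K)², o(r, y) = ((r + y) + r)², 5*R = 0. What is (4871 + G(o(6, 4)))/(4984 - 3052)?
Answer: 35201/966 ≈ 36.440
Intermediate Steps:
R = 0 (R = (⅕)*0 = 0)
o(r, y) = (y + 2*r)²
G(K) = -5 + K² (G(K) = -5 + (0 - K)² = -5 + (-K)² = -5 + K²)
(4871 + G(o(6, 4)))/(4984 - 3052) = (4871 + (-5 + ((4 + 2*6)²)²))/(4984 - 3052) = (4871 + (-5 + ((4 + 12)²)²))/1932 = (4871 + (-5 + (16²)²))*(1/1932) = (4871 + (-5 + 256²))*(1/1932) = (4871 + (-5 + 65536))*(1/1932) = (4871 + 65531)*(1/1932) = 70402*(1/1932) = 35201/966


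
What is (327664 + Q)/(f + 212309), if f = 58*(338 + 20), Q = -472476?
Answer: -144812/233073 ≈ -0.62132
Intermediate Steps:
f = 20764 (f = 58*358 = 20764)
(327664 + Q)/(f + 212309) = (327664 - 472476)/(20764 + 212309) = -144812/233073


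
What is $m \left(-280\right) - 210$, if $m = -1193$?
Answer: $333830$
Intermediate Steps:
$m \left(-280\right) - 210 = \left(-1193\right) \left(-280\right) - 210 = 334040 - 210 = 333830$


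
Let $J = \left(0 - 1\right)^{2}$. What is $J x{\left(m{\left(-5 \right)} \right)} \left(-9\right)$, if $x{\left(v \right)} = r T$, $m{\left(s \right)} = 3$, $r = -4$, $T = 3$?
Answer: $108$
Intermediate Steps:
$J = 1$ ($J = \left(-1\right)^{2} = 1$)
$x{\left(v \right)} = -12$ ($x{\left(v \right)} = \left(-4\right) 3 = -12$)
$J x{\left(m{\left(-5 \right)} \right)} \left(-9\right) = 1 \left(-12\right) \left(-9\right) = \left(-12\right) \left(-9\right) = 108$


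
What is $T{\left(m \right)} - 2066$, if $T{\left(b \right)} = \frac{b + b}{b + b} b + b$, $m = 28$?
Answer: $-2010$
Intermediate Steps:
$T{\left(b \right)} = 2 b$ ($T{\left(b \right)} = \frac{2 b}{2 b} b + b = 2 b \frac{1}{2 b} b + b = 1 b + b = b + b = 2 b$)
$T{\left(m \right)} - 2066 = 2 \cdot 28 - 2066 = 56 - 2066 = -2010$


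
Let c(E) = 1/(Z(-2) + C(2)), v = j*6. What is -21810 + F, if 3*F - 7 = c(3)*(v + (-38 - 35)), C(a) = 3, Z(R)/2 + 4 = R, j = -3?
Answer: -588716/27 ≈ -21804.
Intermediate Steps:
Z(R) = -8 + 2*R
v = -18 (v = -3*6 = -18)
c(E) = -⅑ (c(E) = 1/((-8 + 2*(-2)) + 3) = 1/((-8 - 4) + 3) = 1/(-12 + 3) = 1/(-9) = -⅑)
F = 154/27 (F = 7/3 + (-(-18 + (-38 - 35))/9)/3 = 7/3 + (-(-18 - 73)/9)/3 = 7/3 + (-⅑*(-91))/3 = 7/3 + (⅓)*(91/9) = 7/3 + 91/27 = 154/27 ≈ 5.7037)
-21810 + F = -21810 + 154/27 = -588716/27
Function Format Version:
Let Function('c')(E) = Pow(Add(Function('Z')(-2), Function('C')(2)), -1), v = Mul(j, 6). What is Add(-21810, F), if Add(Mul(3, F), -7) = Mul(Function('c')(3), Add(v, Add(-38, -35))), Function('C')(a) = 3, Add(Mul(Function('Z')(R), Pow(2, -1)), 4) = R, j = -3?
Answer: Rational(-588716, 27) ≈ -21804.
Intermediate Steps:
Function('Z')(R) = Add(-8, Mul(2, R))
v = -18 (v = Mul(-3, 6) = -18)
Function('c')(E) = Rational(-1, 9) (Function('c')(E) = Pow(Add(Add(-8, Mul(2, -2)), 3), -1) = Pow(Add(Add(-8, -4), 3), -1) = Pow(Add(-12, 3), -1) = Pow(-9, -1) = Rational(-1, 9))
F = Rational(154, 27) (F = Add(Rational(7, 3), Mul(Rational(1, 3), Mul(Rational(-1, 9), Add(-18, Add(-38, -35))))) = Add(Rational(7, 3), Mul(Rational(1, 3), Mul(Rational(-1, 9), Add(-18, -73)))) = Add(Rational(7, 3), Mul(Rational(1, 3), Mul(Rational(-1, 9), -91))) = Add(Rational(7, 3), Mul(Rational(1, 3), Rational(91, 9))) = Add(Rational(7, 3), Rational(91, 27)) = Rational(154, 27) ≈ 5.7037)
Add(-21810, F) = Add(-21810, Rational(154, 27)) = Rational(-588716, 27)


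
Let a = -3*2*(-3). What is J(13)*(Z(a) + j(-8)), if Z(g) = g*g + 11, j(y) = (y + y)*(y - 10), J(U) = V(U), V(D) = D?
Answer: 8099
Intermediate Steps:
J(U) = U
a = 18 (a = -6*(-3) = 18)
j(y) = 2*y*(-10 + y) (j(y) = (2*y)*(-10 + y) = 2*y*(-10 + y))
Z(g) = 11 + g**2 (Z(g) = g**2 + 11 = 11 + g**2)
J(13)*(Z(a) + j(-8)) = 13*((11 + 18**2) + 2*(-8)*(-10 - 8)) = 13*((11 + 324) + 2*(-8)*(-18)) = 13*(335 + 288) = 13*623 = 8099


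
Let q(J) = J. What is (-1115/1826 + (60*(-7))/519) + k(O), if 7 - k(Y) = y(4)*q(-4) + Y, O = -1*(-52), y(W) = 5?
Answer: -8345985/315898 ≈ -26.420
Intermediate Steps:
O = 52
k(Y) = 27 - Y (k(Y) = 7 - (5*(-4) + Y) = 7 - (-20 + Y) = 7 + (20 - Y) = 27 - Y)
(-1115/1826 + (60*(-7))/519) + k(O) = (-1115/1826 + (60*(-7))/519) + (27 - 1*52) = (-1115*1/1826 - 420*1/519) + (27 - 52) = (-1115/1826 - 140/173) - 25 = -448535/315898 - 25 = -8345985/315898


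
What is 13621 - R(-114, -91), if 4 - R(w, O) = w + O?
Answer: 13412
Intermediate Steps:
R(w, O) = 4 - O - w (R(w, O) = 4 - (w + O) = 4 - (O + w) = 4 + (-O - w) = 4 - O - w)
13621 - R(-114, -91) = 13621 - (4 - 1*(-91) - 1*(-114)) = 13621 - (4 + 91 + 114) = 13621 - 1*209 = 13621 - 209 = 13412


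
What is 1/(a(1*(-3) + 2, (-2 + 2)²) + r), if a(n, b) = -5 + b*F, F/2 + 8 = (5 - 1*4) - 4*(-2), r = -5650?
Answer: -1/5655 ≈ -0.00017683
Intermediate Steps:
F = 2 (F = -16 + 2*((5 - 1*4) - 4*(-2)) = -16 + 2*((5 - 4) + 8) = -16 + 2*(1 + 8) = -16 + 2*9 = -16 + 18 = 2)
a(n, b) = -5 + 2*b (a(n, b) = -5 + b*2 = -5 + 2*b)
1/(a(1*(-3) + 2, (-2 + 2)²) + r) = 1/((-5 + 2*(-2 + 2)²) - 5650) = 1/((-5 + 2*0²) - 5650) = 1/((-5 + 2*0) - 5650) = 1/((-5 + 0) - 5650) = 1/(-5 - 5650) = 1/(-5655) = -1/5655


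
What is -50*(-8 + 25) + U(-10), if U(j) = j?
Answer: -860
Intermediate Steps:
-50*(-8 + 25) + U(-10) = -50*(-8 + 25) - 10 = -50*17 - 10 = -850 - 10 = -860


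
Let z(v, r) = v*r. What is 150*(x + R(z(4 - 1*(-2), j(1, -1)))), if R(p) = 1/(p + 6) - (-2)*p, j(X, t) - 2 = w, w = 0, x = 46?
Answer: 31525/3 ≈ 10508.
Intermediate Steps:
j(X, t) = 2 (j(X, t) = 2 + 0 = 2)
z(v, r) = r*v
R(p) = 1/(6 + p) + 2*p
150*(x + R(z(4 - 1*(-2), j(1, -1)))) = 150*(46 + (1 + 2*(2*(4 - 1*(-2)))² + 12*(2*(4 - 1*(-2))))/(6 + 2*(4 - 1*(-2)))) = 150*(46 + (1 + 2*(2*(4 + 2))² + 12*(2*(4 + 2)))/(6 + 2*(4 + 2))) = 150*(46 + (1 + 2*(2*6)² + 12*(2*6))/(6 + 2*6)) = 150*(46 + (1 + 2*12² + 12*12)/(6 + 12)) = 150*(46 + (1 + 2*144 + 144)/18) = 150*(46 + (1 + 288 + 144)/18) = 150*(46 + (1/18)*433) = 150*(46 + 433/18) = 150*(1261/18) = 31525/3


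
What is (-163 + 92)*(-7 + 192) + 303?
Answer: -12832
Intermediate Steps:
(-163 + 92)*(-7 + 192) + 303 = -71*185 + 303 = -13135 + 303 = -12832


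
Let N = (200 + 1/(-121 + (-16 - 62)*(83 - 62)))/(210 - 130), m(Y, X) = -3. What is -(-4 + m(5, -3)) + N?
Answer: 1336839/140720 ≈ 9.5000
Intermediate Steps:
N = 351799/140720 (N = (200 + 1/(-121 - 78*21))/80 = (200 + 1/(-121 - 1638))*(1/80) = (200 + 1/(-1759))*(1/80) = (200 - 1/1759)*(1/80) = (351799/1759)*(1/80) = 351799/140720 ≈ 2.5000)
-(-4 + m(5, -3)) + N = -(-4 - 3) + 351799/140720 = -1*(-7) + 351799/140720 = 7 + 351799/140720 = 1336839/140720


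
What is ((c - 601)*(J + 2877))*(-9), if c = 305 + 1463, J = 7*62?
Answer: -34775433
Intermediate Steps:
J = 434
c = 1768
((c - 601)*(J + 2877))*(-9) = ((1768 - 601)*(434 + 2877))*(-9) = (1167*3311)*(-9) = 3863937*(-9) = -34775433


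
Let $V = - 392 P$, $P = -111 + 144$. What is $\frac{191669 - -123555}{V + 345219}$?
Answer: $\frac{45032}{47469} \approx 0.94866$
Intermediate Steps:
$P = 33$
$V = -12936$ ($V = \left(-392\right) 33 = -12936$)
$\frac{191669 - -123555}{V + 345219} = \frac{191669 - -123555}{-12936 + 345219} = \frac{191669 + \left(-93962 + 217517\right)}{332283} = \left(191669 + 123555\right) \frac{1}{332283} = 315224 \cdot \frac{1}{332283} = \frac{45032}{47469}$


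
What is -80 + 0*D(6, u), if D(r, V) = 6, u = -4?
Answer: -80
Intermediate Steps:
-80 + 0*D(6, u) = -80 + 0*6 = -80 + 0 = -80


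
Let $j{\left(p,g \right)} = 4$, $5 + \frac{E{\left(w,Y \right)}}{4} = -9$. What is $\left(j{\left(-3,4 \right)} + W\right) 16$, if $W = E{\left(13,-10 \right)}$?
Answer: $-832$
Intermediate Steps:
$E{\left(w,Y \right)} = -56$ ($E{\left(w,Y \right)} = -20 + 4 \left(-9\right) = -20 - 36 = -56$)
$W = -56$
$\left(j{\left(-3,4 \right)} + W\right) 16 = \left(4 - 56\right) 16 = \left(-52\right) 16 = -832$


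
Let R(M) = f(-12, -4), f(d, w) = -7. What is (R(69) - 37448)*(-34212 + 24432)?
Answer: 366309900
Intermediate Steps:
R(M) = -7
(R(69) - 37448)*(-34212 + 24432) = (-7 - 37448)*(-34212 + 24432) = -37455*(-9780) = 366309900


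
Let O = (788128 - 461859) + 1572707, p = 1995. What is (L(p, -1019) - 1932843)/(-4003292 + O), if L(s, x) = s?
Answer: 482712/526079 ≈ 0.91757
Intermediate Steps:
O = 1898976 (O = 326269 + 1572707 = 1898976)
(L(p, -1019) - 1932843)/(-4003292 + O) = (1995 - 1932843)/(-4003292 + 1898976) = -1930848/(-2104316) = -1930848*(-1/2104316) = 482712/526079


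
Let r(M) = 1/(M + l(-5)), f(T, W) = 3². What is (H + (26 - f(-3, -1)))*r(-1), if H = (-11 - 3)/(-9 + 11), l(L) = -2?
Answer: -10/3 ≈ -3.3333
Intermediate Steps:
f(T, W) = 9
r(M) = 1/(-2 + M) (r(M) = 1/(M - 2) = 1/(-2 + M))
H = -7 (H = -14/2 = -14*½ = -7)
(H + (26 - f(-3, -1)))*r(-1) = (-7 + (26 - 1*9))/(-2 - 1) = (-7 + (26 - 9))/(-3) = (-7 + 17)*(-⅓) = 10*(-⅓) = -10/3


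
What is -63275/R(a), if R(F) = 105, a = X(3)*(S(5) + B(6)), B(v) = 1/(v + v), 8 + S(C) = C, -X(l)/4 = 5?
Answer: -12655/21 ≈ -602.62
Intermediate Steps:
X(l) = -20 (X(l) = -4*5 = -20)
S(C) = -8 + C
B(v) = 1/(2*v)
a = 175/3 (a = -20*((-8 + 5) + (½)/6) = -20*(-3 + (½)*(⅙)) = -20*(-3 + 1/12) = -20*(-35/12) = 175/3 ≈ 58.333)
-63275/R(a) = -63275/105 = -63275*1/105 = -12655/21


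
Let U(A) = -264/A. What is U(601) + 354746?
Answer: 213202082/601 ≈ 3.5475e+5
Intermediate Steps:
U(601) + 354746 = -264/601 + 354746 = 213202082/601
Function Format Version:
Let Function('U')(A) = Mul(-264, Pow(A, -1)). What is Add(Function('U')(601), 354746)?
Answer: Rational(213202082, 601) ≈ 3.5475e+5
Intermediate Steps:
Add(Function('U')(601), 354746) = Add(Mul(-264, Pow(601, -1)), 354746) = Add(Mul(-264, Rational(1, 601)), 354746) = Add(Rational(-264, 601), 354746) = Rational(213202082, 601)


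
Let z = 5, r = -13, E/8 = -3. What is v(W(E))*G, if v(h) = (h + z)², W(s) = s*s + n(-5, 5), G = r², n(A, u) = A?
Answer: 56070144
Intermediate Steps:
E = -24 (E = 8*(-3) = -24)
G = 169 (G = (-13)² = 169)
W(s) = -5 + s² (W(s) = s*s - 5 = s² - 5 = -5 + s²)
v(h) = (5 + h)² (v(h) = (h + 5)² = (5 + h)²)
v(W(E))*G = (5 + (-5 + (-24)²))²*169 = (5 + (-5 + 576))²*169 = (5 + 571)²*169 = 576²*169 = 331776*169 = 56070144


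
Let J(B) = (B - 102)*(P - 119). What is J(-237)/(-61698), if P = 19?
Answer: -50/91 ≈ -0.54945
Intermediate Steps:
J(B) = 10200 - 100*B (J(B) = (B - 102)*(19 - 119) = (-102 + B)*(-100) = 10200 - 100*B)
J(-237)/(-61698) = (10200 - 100*(-237))/(-61698) = (10200 + 23700)*(-1/61698) = 33900*(-1/61698) = -50/91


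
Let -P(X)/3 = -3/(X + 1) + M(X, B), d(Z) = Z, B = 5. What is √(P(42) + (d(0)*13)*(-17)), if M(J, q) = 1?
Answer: 2*I*√1290/43 ≈ 1.6705*I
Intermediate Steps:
P(X) = -3 + 9/(1 + X) (P(X) = -3*(-3/(X + 1) + 1) = -3*(-3/(1 + X) + 1) = -3*(1 - 3/(1 + X)) = -3 + 9/(1 + X))
√(P(42) + (d(0)*13)*(-17)) = √(3*(2 - 1*42)/(1 + 42) + (0*13)*(-17)) = √(3*(2 - 42)/43 + 0*(-17)) = √(3*(1/43)*(-40) + 0) = √(-120/43 + 0) = √(-120/43) = 2*I*√1290/43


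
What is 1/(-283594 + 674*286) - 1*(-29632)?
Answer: 2691474559/90830 ≈ 29632.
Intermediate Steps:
1/(-283594 + 674*286) - 1*(-29632) = 1/(-283594 + 192764) + 29632 = 1/(-90830) + 29632 = -1/90830 + 29632 = 2691474559/90830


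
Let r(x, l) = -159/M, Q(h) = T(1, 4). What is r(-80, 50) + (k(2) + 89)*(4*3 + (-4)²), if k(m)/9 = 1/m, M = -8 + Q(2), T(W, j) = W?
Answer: 18485/7 ≈ 2640.7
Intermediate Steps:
Q(h) = 1
M = -7 (M = -8 + 1 = -7)
k(m) = 9/m
r(x, l) = 159/7 (r(x, l) = -159/(-7) = -159*(-⅐) = 159/7)
r(-80, 50) + (k(2) + 89)*(4*3 + (-4)²) = 159/7 + (9/2 + 89)*(4*3 + (-4)²) = 159/7 + (9*(½) + 89)*(12 + 16) = 159/7 + (9/2 + 89)*28 = 159/7 + (187/2)*28 = 159/7 + 2618 = 18485/7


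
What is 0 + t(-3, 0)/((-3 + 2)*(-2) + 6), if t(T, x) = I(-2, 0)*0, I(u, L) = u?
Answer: 0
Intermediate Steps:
t(T, x) = 0 (t(T, x) = -2*0 = 0)
0 + t(-3, 0)/((-3 + 2)*(-2) + 6) = 0 + 0/((-3 + 2)*(-2) + 6) = 0 + 0/(-1*(-2) + 6) = 0 + 0/(2 + 6) = 0 + 0/8 = 0 + 0*(⅛) = 0 + 0 = 0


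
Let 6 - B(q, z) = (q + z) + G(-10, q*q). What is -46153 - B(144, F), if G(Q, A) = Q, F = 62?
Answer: -45963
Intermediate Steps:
B(q, z) = 16 - q - z (B(q, z) = 6 - ((q + z) - 10) = 6 - (-10 + q + z) = 6 + (10 - q - z) = 16 - q - z)
-46153 - B(144, F) = -46153 - (16 - 1*144 - 1*62) = -46153 - (16 - 144 - 62) = -46153 - 1*(-190) = -46153 + 190 = -45963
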